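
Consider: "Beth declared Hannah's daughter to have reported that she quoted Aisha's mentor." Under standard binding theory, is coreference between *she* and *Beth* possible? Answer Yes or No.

Yes

*Beth* is an R-expression; Principle C requires it to be free (not bound by any c-commanding expression).
— she: subject of the clause headed by 'quoted'; the pronoun does not c-command the R-expression — coreference allowed.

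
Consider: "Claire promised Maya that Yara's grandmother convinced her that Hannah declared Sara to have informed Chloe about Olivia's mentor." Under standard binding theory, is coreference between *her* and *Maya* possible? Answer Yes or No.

*Maya* is an R-expression; Principle C requires it to be free (not bound by any c-commanding expression).
— her: object of the clause headed by 'convinced'; the pronoun does not c-command the R-expression — coreference allowed.

Yes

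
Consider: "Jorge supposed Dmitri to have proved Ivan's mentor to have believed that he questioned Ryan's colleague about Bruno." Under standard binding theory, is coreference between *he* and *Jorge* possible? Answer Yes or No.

Yes

*Jorge* is an R-expression; Principle C requires it to be free (not bound by any c-commanding expression).
— he: subject of the clause headed by 'questioned'; the pronoun does not c-command the R-expression — coreference allowed.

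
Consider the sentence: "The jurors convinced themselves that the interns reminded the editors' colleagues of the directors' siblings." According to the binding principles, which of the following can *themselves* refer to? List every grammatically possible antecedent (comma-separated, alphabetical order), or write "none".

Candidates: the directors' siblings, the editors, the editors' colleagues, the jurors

*themselves* is a reflexive; Principle A requires it to be bound within its binding domain — the matrix clause.
— the directors' siblings: second object of the clause headed by 'reminded'; does not c-command the reflexive — cannot bind it (Principle A).
— the editors: possessor inside the object DP of the clause headed by 'reminded'; does not c-command the reflexive — cannot bind it (Principle A).
— the editors' colleagues: object of the clause headed by 'reminded'; does not c-command the reflexive — cannot bind it (Principle A).
— the jurors: subject of the matrix clause; c-commands the reflexive within its binding domain — allowed (Principle A).

the jurors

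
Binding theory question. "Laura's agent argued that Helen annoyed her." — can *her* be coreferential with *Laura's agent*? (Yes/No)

Yes

*her* is a pronoun; Principle B requires it to be free in its binding domain — the clause headed by 'annoyed'.
— Laura's agent: subject of the matrix clause; c-commands the pronoun but lies outside its binding domain — allowed.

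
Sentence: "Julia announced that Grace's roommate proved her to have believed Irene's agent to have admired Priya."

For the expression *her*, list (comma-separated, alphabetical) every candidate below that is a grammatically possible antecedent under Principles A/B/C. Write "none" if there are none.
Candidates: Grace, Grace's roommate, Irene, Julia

*her* is a pronoun; Principle B requires it to be free in its binding domain — the clause headed by 'proved'.
— Grace: possessor inside the subject DP of the clause headed by 'proved'; does not c-command the pronoun — Principle B does not apply; allowed.
— Grace's roommate: subject of the clause headed by 'proved'; c-commands the pronoun within its binding domain — blocked (Principle B).
— Irene: possessor inside the subject DP of the clause headed by 'admired'; is c-commanded by the pronoun; coreference would bind this R-expression — blocked (Principle C).
— Julia: subject of the matrix clause; c-commands the pronoun but lies outside its binding domain — allowed.

Grace, Julia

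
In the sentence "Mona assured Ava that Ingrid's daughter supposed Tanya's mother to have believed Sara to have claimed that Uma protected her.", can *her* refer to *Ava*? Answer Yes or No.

Yes

*her* is a pronoun; Principle B requires it to be free in its binding domain — the clause headed by 'protected'.
— Ava: object of the matrix clause; c-commands the pronoun but lies outside its binding domain — allowed.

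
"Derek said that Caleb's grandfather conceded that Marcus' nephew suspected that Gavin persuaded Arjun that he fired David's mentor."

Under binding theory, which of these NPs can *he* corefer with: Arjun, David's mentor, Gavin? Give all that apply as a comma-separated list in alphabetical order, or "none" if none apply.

Arjun, Gavin

*he* is a pronoun; Principle B requires it to be free in its binding domain — the clause headed by 'fired'.
— Arjun: object of the clause headed by 'persuaded'; c-commands the pronoun but lies outside its binding domain — allowed.
— David's mentor: object of the clause headed by 'fired'; is c-commanded by the pronoun; coreference would bind this R-expression — blocked (Principle C).
— Gavin: subject of the clause headed by 'persuaded'; c-commands the pronoun but lies outside its binding domain — allowed.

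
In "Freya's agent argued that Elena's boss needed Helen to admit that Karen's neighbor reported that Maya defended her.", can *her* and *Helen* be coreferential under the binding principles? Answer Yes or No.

Yes

*Helen* is an R-expression; Principle C requires it to be free (not bound by any c-commanding expression).
— her: object of the clause headed by 'defended'; the pronoun does not c-command the R-expression — coreference allowed.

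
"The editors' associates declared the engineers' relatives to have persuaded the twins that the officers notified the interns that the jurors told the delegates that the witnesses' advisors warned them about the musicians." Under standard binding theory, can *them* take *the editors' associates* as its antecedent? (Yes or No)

*them* is a pronoun; Principle B requires it to be free in its binding domain — the clause headed by 'warned'.
— the editors' associates: subject of the matrix clause; c-commands the pronoun but lies outside its binding domain — allowed.

Yes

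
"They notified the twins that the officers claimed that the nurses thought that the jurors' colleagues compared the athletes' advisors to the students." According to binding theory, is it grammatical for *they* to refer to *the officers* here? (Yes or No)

No

*the officers* is an R-expression; Principle C requires it to be free (not bound by any c-commanding expression).
— they: subject of the matrix clause; the pronoun c-commands the R-expression — coreference blocked (Principle C).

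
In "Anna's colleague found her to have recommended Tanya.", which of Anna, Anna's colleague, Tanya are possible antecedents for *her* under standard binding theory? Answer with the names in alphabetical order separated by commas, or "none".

Anna

*her* is a pronoun; Principle B requires it to be free in its binding domain — the matrix clause.
— Anna: possessor inside the subject DP of the matrix clause; does not c-command the pronoun — Principle B does not apply; allowed.
— Anna's colleague: subject of the matrix clause; c-commands the pronoun within its binding domain — blocked (Principle B).
— Tanya: object of the clause headed by 'recommended'; is c-commanded by the pronoun; coreference would bind this R-expression — blocked (Principle C).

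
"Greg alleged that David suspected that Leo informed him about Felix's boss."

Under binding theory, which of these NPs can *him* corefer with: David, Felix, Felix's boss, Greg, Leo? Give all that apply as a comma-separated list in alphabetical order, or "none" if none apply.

David, Greg

*him* is a pronoun; Principle B requires it to be free in its binding domain — the clause headed by 'informed'.
— David: subject of the clause headed by 'suspected'; c-commands the pronoun but lies outside its binding domain — allowed.
— Felix: possessor inside the second object DP of the clause headed by 'informed'; is c-commanded by the pronoun; coreference would bind this R-expression — blocked (Principle C).
— Felix's boss: second object of the clause headed by 'informed'; is c-commanded by the pronoun; coreference would bind this R-expression — blocked (Principle C).
— Greg: subject of the matrix clause; c-commands the pronoun but lies outside its binding domain — allowed.
— Leo: subject of the clause headed by 'informed'; c-commands the pronoun within its binding domain — blocked (Principle B).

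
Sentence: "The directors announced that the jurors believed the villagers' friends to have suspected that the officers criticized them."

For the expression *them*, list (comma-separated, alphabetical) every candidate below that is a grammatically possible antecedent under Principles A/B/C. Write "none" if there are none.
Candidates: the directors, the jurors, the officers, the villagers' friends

*them* is a pronoun; Principle B requires it to be free in its binding domain — the clause headed by 'criticized'.
— the directors: subject of the matrix clause; c-commands the pronoun but lies outside its binding domain — allowed.
— the jurors: subject of the clause headed by 'believed'; c-commands the pronoun but lies outside its binding domain — allowed.
— the officers: subject of the clause headed by 'criticized'; c-commands the pronoun within its binding domain — blocked (Principle B).
— the villagers' friends: subject of the clause headed by 'suspected'; c-commands the pronoun but lies outside its binding domain — allowed.

the directors, the jurors, the villagers' friends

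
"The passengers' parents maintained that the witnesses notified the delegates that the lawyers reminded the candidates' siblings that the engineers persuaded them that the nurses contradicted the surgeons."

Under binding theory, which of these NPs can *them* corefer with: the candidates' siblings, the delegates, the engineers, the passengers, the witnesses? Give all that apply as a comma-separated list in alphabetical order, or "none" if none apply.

*them* is a pronoun; Principle B requires it to be free in its binding domain — the clause headed by 'persuaded'.
— the candidates' siblings: object of the clause headed by 'reminded'; c-commands the pronoun but lies outside its binding domain — allowed.
— the delegates: object of the clause headed by 'notified'; c-commands the pronoun but lies outside its binding domain — allowed.
— the engineers: subject of the clause headed by 'persuaded'; c-commands the pronoun within its binding domain — blocked (Principle B).
— the passengers: possessor inside the subject DP of the matrix clause; does not c-command the pronoun — Principle B does not apply; allowed.
— the witnesses: subject of the clause headed by 'notified'; c-commands the pronoun but lies outside its binding domain — allowed.

the candidates' siblings, the delegates, the passengers, the witnesses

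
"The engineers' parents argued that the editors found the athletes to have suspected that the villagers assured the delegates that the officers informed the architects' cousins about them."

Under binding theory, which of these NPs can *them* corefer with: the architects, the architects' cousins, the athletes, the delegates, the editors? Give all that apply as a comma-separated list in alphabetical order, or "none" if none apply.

*them* is a pronoun; Principle B requires it to be free in its binding domain — the clause headed by 'informed'.
— the architects: possessor inside the object DP of the clause headed by 'informed'; does not c-command the pronoun — Principle B does not apply; allowed.
— the architects' cousins: object of the clause headed by 'informed'; c-commands the pronoun within its binding domain — blocked (Principle B).
— the athletes: subject of the clause headed by 'suspected'; c-commands the pronoun but lies outside its binding domain — allowed.
— the delegates: object of the clause headed by 'assured'; c-commands the pronoun but lies outside its binding domain — allowed.
— the editors: subject of the clause headed by 'found'; c-commands the pronoun but lies outside its binding domain — allowed.

the architects, the athletes, the delegates, the editors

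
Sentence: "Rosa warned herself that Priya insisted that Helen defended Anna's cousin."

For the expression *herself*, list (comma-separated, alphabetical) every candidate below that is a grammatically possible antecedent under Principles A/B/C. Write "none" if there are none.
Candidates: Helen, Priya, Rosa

Rosa

*herself* is a reflexive; Principle A requires it to be bound within its binding domain — the matrix clause.
— Helen: subject of the clause headed by 'defended'; does not c-command the reflexive — cannot bind it (Principle A).
— Priya: subject of the clause headed by 'insisted'; does not c-command the reflexive — cannot bind it (Principle A).
— Rosa: subject of the matrix clause; c-commands the reflexive within its binding domain — allowed (Principle A).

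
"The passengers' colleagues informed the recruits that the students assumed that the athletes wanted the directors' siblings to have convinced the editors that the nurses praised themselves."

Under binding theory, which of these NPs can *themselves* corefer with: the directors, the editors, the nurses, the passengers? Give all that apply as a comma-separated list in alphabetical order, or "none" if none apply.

the nurses

*themselves* is a reflexive; Principle A requires it to be bound within its binding domain — the clause headed by 'praised'.
— the directors: possessor inside the subject DP of the clause headed by 'convinced'; does not c-command the reflexive — cannot bind it (Principle A).
— the editors: object of the clause headed by 'convinced'; c-commands the reflexive but lies outside its binding domain — cannot bind it (Principle A).
— the nurses: subject of the clause headed by 'praised'; c-commands the reflexive within its binding domain — allowed (Principle A).
— the passengers: possessor inside the subject DP of the matrix clause; does not c-command the reflexive — cannot bind it (Principle A).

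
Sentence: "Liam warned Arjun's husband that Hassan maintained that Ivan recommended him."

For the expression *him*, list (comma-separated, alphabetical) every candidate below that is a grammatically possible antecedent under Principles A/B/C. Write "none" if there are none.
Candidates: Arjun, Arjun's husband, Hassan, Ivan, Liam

Arjun, Arjun's husband, Hassan, Liam

*him* is a pronoun; Principle B requires it to be free in its binding domain — the clause headed by 'recommended'.
— Arjun: possessor inside the object DP of the matrix clause; does not c-command the pronoun — Principle B does not apply; allowed.
— Arjun's husband: object of the matrix clause; c-commands the pronoun but lies outside its binding domain — allowed.
— Hassan: subject of the clause headed by 'maintained'; c-commands the pronoun but lies outside its binding domain — allowed.
— Ivan: subject of the clause headed by 'recommended'; c-commands the pronoun within its binding domain — blocked (Principle B).
— Liam: subject of the matrix clause; c-commands the pronoun but lies outside its binding domain — allowed.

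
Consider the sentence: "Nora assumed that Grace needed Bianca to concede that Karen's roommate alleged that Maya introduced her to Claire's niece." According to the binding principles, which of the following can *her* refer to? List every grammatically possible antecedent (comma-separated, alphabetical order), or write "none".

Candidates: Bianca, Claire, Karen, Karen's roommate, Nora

Bianca, Karen, Karen's roommate, Nora

*her* is a pronoun; Principle B requires it to be free in its binding domain — the clause headed by 'introduced'.
— Bianca: subject of the clause headed by 'concede'; c-commands the pronoun but lies outside its binding domain — allowed.
— Claire: possessor inside the second object DP of the clause headed by 'introduced'; is c-commanded by the pronoun; coreference would bind this R-expression — blocked (Principle C).
— Karen: possessor inside the subject DP of the clause headed by 'alleged'; does not c-command the pronoun — Principle B does not apply; allowed.
— Karen's roommate: subject of the clause headed by 'alleged'; c-commands the pronoun but lies outside its binding domain — allowed.
— Nora: subject of the matrix clause; c-commands the pronoun but lies outside its binding domain — allowed.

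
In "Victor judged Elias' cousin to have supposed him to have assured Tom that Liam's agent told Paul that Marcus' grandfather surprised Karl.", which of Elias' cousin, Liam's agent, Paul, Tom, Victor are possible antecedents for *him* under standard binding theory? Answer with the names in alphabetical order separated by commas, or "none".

*him* is a pronoun; Principle B requires it to be free in its binding domain — the clause headed by 'supposed'.
— Elias' cousin: subject of the clause headed by 'supposed'; c-commands the pronoun within its binding domain — blocked (Principle B).
— Liam's agent: subject of the clause headed by 'told'; is c-commanded by the pronoun; coreference would bind this R-expression — blocked (Principle C).
— Paul: object of the clause headed by 'told'; is c-commanded by the pronoun; coreference would bind this R-expression — blocked (Principle C).
— Tom: object of the clause headed by 'assured'; is c-commanded by the pronoun; coreference would bind this R-expression — blocked (Principle C).
— Victor: subject of the matrix clause; c-commands the pronoun but lies outside its binding domain — allowed.

Victor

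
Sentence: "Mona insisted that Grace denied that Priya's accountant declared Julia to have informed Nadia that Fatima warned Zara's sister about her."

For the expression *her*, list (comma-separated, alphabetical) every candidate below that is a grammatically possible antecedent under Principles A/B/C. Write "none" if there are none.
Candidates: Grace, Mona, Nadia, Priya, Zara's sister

Grace, Mona, Nadia, Priya

*her* is a pronoun; Principle B requires it to be free in its binding domain — the clause headed by 'warned'.
— Grace: subject of the clause headed by 'denied'; c-commands the pronoun but lies outside its binding domain — allowed.
— Mona: subject of the matrix clause; c-commands the pronoun but lies outside its binding domain — allowed.
— Nadia: object of the clause headed by 'informed'; c-commands the pronoun but lies outside its binding domain — allowed.
— Priya: possessor inside the subject DP of the clause headed by 'declared'; does not c-command the pronoun — Principle B does not apply; allowed.
— Zara's sister: object of the clause headed by 'warned'; c-commands the pronoun within its binding domain — blocked (Principle B).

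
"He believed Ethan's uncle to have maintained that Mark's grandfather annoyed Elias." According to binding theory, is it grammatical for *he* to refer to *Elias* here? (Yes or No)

*Elias* is an R-expression; Principle C requires it to be free (not bound by any c-commanding expression).
— he: subject of the matrix clause; the pronoun c-commands the R-expression — coreference blocked (Principle C).

No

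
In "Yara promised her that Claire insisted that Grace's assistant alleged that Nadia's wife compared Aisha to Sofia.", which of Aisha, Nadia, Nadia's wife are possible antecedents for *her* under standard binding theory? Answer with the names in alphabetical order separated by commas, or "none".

*her* is a pronoun; Principle B requires it to be free in its binding domain — the matrix clause.
— Aisha: object of the clause headed by 'compared'; is c-commanded by the pronoun; coreference would bind this R-expression — blocked (Principle C).
— Nadia: possessor inside the subject DP of the clause headed by 'compared'; is c-commanded by the pronoun; coreference would bind this R-expression — blocked (Principle C).
— Nadia's wife: subject of the clause headed by 'compared'; is c-commanded by the pronoun; coreference would bind this R-expression — blocked (Principle C).

none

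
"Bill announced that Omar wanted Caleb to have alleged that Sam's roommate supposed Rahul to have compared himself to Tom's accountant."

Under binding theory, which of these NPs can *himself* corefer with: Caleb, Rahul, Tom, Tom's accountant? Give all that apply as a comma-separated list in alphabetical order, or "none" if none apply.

*himself* is a reflexive; Principle A requires it to be bound within its binding domain — the clause headed by 'compared'.
— Caleb: subject of the clause headed by 'alleged'; c-commands the reflexive but lies outside its binding domain — cannot bind it (Principle A).
— Rahul: subject of the clause headed by 'compared'; c-commands the reflexive within its binding domain — allowed (Principle A).
— Tom: possessor inside the second object DP of the clause headed by 'compared'; does not c-command the reflexive — cannot bind it (Principle A).
— Tom's accountant: second object of the clause headed by 'compared'; does not c-command the reflexive — cannot bind it (Principle A).

Rahul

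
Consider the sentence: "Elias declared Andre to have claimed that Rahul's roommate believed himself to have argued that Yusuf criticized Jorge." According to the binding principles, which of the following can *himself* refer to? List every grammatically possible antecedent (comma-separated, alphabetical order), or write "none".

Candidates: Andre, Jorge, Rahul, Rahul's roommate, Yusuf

Rahul's roommate

*himself* is a reflexive; Principle A requires it to be bound within its binding domain — the clause headed by 'believed'.
— Andre: subject of the clause headed by 'claimed'; c-commands the reflexive but lies outside its binding domain — cannot bind it (Principle A).
— Jorge: object of the clause headed by 'criticized'; does not c-command the reflexive — cannot bind it (Principle A).
— Rahul: possessor inside the subject DP of the clause headed by 'believed'; does not c-command the reflexive — cannot bind it (Principle A).
— Rahul's roommate: subject of the clause headed by 'believed'; c-commands the reflexive within its binding domain — allowed (Principle A).
— Yusuf: subject of the clause headed by 'criticized'; does not c-command the reflexive — cannot bind it (Principle A).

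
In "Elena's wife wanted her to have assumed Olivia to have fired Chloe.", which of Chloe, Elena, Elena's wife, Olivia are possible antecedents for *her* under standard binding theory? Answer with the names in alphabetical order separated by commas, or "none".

*her* is a pronoun; Principle B requires it to be free in its binding domain — the matrix clause.
— Chloe: object of the clause headed by 'fired'; is c-commanded by the pronoun; coreference would bind this R-expression — blocked (Principle C).
— Elena: possessor inside the subject DP of the matrix clause; does not c-command the pronoun — Principle B does not apply; allowed.
— Elena's wife: subject of the matrix clause; c-commands the pronoun within its binding domain — blocked (Principle B).
— Olivia: subject of the clause headed by 'fired'; is c-commanded by the pronoun; coreference would bind this R-expression — blocked (Principle C).

Elena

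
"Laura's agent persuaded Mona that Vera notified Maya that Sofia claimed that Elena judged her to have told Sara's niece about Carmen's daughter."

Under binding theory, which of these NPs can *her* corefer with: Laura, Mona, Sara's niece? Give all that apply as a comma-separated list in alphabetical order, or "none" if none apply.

*her* is a pronoun; Principle B requires it to be free in its binding domain — the clause headed by 'judged'.
— Laura: possessor inside the subject DP of the matrix clause; does not c-command the pronoun — Principle B does not apply; allowed.
— Mona: object of the matrix clause; c-commands the pronoun but lies outside its binding domain — allowed.
— Sara's niece: object of the clause headed by 'told'; is c-commanded by the pronoun; coreference would bind this R-expression — blocked (Principle C).

Laura, Mona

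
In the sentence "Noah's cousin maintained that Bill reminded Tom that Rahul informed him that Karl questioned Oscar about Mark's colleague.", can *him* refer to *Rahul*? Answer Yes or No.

No

*him* is a pronoun; Principle B requires it to be free in its binding domain — the clause headed by 'informed'.
— Rahul: subject of the clause headed by 'informed'; c-commands the pronoun within its binding domain — blocked (Principle B).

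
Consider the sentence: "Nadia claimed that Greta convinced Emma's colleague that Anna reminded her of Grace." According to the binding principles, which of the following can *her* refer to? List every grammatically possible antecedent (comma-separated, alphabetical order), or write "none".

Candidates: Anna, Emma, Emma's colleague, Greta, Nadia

Emma, Emma's colleague, Greta, Nadia

*her* is a pronoun; Principle B requires it to be free in its binding domain — the clause headed by 'reminded'.
— Anna: subject of the clause headed by 'reminded'; c-commands the pronoun within its binding domain — blocked (Principle B).
— Emma: possessor inside the object DP of the clause headed by 'convinced'; does not c-command the pronoun — Principle B does not apply; allowed.
— Emma's colleague: object of the clause headed by 'convinced'; c-commands the pronoun but lies outside its binding domain — allowed.
— Greta: subject of the clause headed by 'convinced'; c-commands the pronoun but lies outside its binding domain — allowed.
— Nadia: subject of the matrix clause; c-commands the pronoun but lies outside its binding domain — allowed.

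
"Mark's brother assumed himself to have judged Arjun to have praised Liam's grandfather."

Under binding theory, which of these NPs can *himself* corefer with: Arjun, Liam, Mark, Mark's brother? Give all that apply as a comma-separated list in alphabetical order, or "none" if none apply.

Mark's brother

*himself* is a reflexive; Principle A requires it to be bound within its binding domain — the matrix clause.
— Arjun: subject of the clause headed by 'praised'; does not c-command the reflexive — cannot bind it (Principle A).
— Liam: possessor inside the object DP of the clause headed by 'praised'; does not c-command the reflexive — cannot bind it (Principle A).
— Mark: possessor inside the subject DP of the matrix clause; does not c-command the reflexive — cannot bind it (Principle A).
— Mark's brother: subject of the matrix clause; c-commands the reflexive within its binding domain — allowed (Principle A).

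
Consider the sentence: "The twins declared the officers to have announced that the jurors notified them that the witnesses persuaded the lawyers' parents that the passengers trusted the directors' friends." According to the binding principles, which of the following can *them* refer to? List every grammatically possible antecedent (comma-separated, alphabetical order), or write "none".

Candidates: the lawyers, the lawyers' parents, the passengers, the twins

*them* is a pronoun; Principle B requires it to be free in its binding domain — the clause headed by 'notified'.
— the lawyers: possessor inside the object DP of the clause headed by 'persuaded'; is c-commanded by the pronoun; coreference would bind this R-expression — blocked (Principle C).
— the lawyers' parents: object of the clause headed by 'persuaded'; is c-commanded by the pronoun; coreference would bind this R-expression — blocked (Principle C).
— the passengers: subject of the clause headed by 'trusted'; is c-commanded by the pronoun; coreference would bind this R-expression — blocked (Principle C).
— the twins: subject of the matrix clause; c-commands the pronoun but lies outside its binding domain — allowed.

the twins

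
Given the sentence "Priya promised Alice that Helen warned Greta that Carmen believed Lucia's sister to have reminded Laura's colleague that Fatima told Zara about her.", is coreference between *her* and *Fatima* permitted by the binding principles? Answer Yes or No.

No

*her* is a pronoun; Principle B requires it to be free in its binding domain — the clause headed by 'told'.
— Fatima: subject of the clause headed by 'told'; c-commands the pronoun within its binding domain — blocked (Principle B).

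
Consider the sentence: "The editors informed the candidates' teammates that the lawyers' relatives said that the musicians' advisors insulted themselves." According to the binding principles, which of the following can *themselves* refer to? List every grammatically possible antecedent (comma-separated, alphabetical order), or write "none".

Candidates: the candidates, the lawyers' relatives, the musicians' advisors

the musicians' advisors

*themselves* is a reflexive; Principle A requires it to be bound within its binding domain — the clause headed by 'insulted'.
— the candidates: possessor inside the object DP of the matrix clause; does not c-command the reflexive — cannot bind it (Principle A).
— the lawyers' relatives: subject of the clause headed by 'said'; c-commands the reflexive but lies outside its binding domain — cannot bind it (Principle A).
— the musicians' advisors: subject of the clause headed by 'insulted'; c-commands the reflexive within its binding domain — allowed (Principle A).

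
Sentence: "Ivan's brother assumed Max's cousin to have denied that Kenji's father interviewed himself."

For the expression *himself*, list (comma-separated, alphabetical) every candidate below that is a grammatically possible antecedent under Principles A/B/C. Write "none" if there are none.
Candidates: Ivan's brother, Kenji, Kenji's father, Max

*himself* is a reflexive; Principle A requires it to be bound within its binding domain — the clause headed by 'interviewed'.
— Ivan's brother: subject of the matrix clause; c-commands the reflexive but lies outside its binding domain — cannot bind it (Principle A).
— Kenji: possessor inside the subject DP of the clause headed by 'interviewed'; does not c-command the reflexive — cannot bind it (Principle A).
— Kenji's father: subject of the clause headed by 'interviewed'; c-commands the reflexive within its binding domain — allowed (Principle A).
— Max: possessor inside the subject DP of the clause headed by 'denied'; does not c-command the reflexive — cannot bind it (Principle A).

Kenji's father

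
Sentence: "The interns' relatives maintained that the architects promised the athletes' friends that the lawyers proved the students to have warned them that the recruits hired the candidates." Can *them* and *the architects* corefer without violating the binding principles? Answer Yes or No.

Yes

*the architects* is an R-expression; Principle C requires it to be free (not bound by any c-commanding expression).
— them: object of the clause headed by 'warned'; the pronoun does not c-command the R-expression — coreference allowed.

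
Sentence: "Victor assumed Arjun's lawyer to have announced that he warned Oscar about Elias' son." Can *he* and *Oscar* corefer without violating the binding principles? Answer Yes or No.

No

*Oscar* is an R-expression; Principle C requires it to be free (not bound by any c-commanding expression).
— he: subject of the clause headed by 'warned'; the pronoun c-commands the R-expression — coreference blocked (Principle C).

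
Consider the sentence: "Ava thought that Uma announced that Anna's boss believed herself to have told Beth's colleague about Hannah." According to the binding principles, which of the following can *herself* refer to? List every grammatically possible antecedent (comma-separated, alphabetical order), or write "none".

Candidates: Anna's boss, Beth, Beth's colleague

Anna's boss

*herself* is a reflexive; Principle A requires it to be bound within its binding domain — the clause headed by 'believed'.
— Anna's boss: subject of the clause headed by 'believed'; c-commands the reflexive within its binding domain — allowed (Principle A).
— Beth: possessor inside the object DP of the clause headed by 'told'; does not c-command the reflexive — cannot bind it (Principle A).
— Beth's colleague: object of the clause headed by 'told'; does not c-command the reflexive — cannot bind it (Principle A).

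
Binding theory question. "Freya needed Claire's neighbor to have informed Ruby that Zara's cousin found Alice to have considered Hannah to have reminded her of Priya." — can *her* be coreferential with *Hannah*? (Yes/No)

No

*her* is a pronoun; Principle B requires it to be free in its binding domain — the clause headed by 'reminded'.
— Hannah: subject of the clause headed by 'reminded'; c-commands the pronoun within its binding domain — blocked (Principle B).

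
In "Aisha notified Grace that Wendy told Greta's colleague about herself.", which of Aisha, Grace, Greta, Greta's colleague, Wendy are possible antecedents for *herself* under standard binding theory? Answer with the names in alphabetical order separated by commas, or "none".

Greta's colleague, Wendy

*herself* is a reflexive; Principle A requires it to be bound within its binding domain — the clause headed by 'told'.
— Aisha: subject of the matrix clause; c-commands the reflexive but lies outside its binding domain — cannot bind it (Principle A).
— Grace: object of the matrix clause; c-commands the reflexive but lies outside its binding domain — cannot bind it (Principle A).
— Greta: possessor inside the object DP of the clause headed by 'told'; does not c-command the reflexive — cannot bind it (Principle A).
— Greta's colleague: object of the clause headed by 'told'; c-commands the reflexive within its binding domain — allowed (Principle A).
— Wendy: subject of the clause headed by 'told'; c-commands the reflexive within its binding domain — allowed (Principle A).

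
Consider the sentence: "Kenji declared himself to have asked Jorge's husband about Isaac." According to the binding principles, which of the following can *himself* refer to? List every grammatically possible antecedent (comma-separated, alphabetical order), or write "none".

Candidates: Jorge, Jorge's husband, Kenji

*himself* is a reflexive; Principle A requires it to be bound within its binding domain — the matrix clause.
— Jorge: possessor inside the object DP of the clause headed by 'asked'; does not c-command the reflexive — cannot bind it (Principle A).
— Jorge's husband: object of the clause headed by 'asked'; does not c-command the reflexive — cannot bind it (Principle A).
— Kenji: subject of the matrix clause; c-commands the reflexive within its binding domain — allowed (Principle A).

Kenji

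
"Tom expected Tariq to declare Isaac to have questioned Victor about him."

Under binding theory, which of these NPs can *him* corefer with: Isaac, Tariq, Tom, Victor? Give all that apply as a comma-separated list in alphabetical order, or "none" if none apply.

Tariq, Tom

*him* is a pronoun; Principle B requires it to be free in its binding domain — the clause headed by 'questioned'.
— Isaac: subject of the clause headed by 'questioned'; c-commands the pronoun within its binding domain — blocked (Principle B).
— Tariq: subject of the clause headed by 'declare'; c-commands the pronoun but lies outside its binding domain — allowed.
— Tom: subject of the matrix clause; c-commands the pronoun but lies outside its binding domain — allowed.
— Victor: object of the clause headed by 'questioned'; c-commands the pronoun within its binding domain — blocked (Principle B).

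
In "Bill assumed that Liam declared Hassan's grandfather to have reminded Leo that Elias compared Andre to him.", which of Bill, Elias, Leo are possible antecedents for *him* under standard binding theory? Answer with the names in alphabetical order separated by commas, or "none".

Bill, Leo

*him* is a pronoun; Principle B requires it to be free in its binding domain — the clause headed by 'compared'.
— Bill: subject of the matrix clause; c-commands the pronoun but lies outside its binding domain — allowed.
— Elias: subject of the clause headed by 'compared'; c-commands the pronoun within its binding domain — blocked (Principle B).
— Leo: object of the clause headed by 'reminded'; c-commands the pronoun but lies outside its binding domain — allowed.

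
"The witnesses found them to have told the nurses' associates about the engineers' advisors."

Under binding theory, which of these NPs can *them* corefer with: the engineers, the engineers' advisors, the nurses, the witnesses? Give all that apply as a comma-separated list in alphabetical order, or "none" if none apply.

none

*them* is a pronoun; Principle B requires it to be free in its binding domain — the matrix clause.
— the engineers: possessor inside the second object DP of the clause headed by 'told'; is c-commanded by the pronoun; coreference would bind this R-expression — blocked (Principle C).
— the engineers' advisors: second object of the clause headed by 'told'; is c-commanded by the pronoun; coreference would bind this R-expression — blocked (Principle C).
— the nurses: possessor inside the object DP of the clause headed by 'told'; is c-commanded by the pronoun; coreference would bind this R-expression — blocked (Principle C).
— the witnesses: subject of the matrix clause; c-commands the pronoun within its binding domain — blocked (Principle B).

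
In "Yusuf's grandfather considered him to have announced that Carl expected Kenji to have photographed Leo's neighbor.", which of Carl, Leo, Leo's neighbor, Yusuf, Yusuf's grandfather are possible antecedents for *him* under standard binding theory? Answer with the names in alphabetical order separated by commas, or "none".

Yusuf

*him* is a pronoun; Principle B requires it to be free in its binding domain — the matrix clause.
— Carl: subject of the clause headed by 'expected'; is c-commanded by the pronoun; coreference would bind this R-expression — blocked (Principle C).
— Leo: possessor inside the object DP of the clause headed by 'photographed'; is c-commanded by the pronoun; coreference would bind this R-expression — blocked (Principle C).
— Leo's neighbor: object of the clause headed by 'photographed'; is c-commanded by the pronoun; coreference would bind this R-expression — blocked (Principle C).
— Yusuf: possessor inside the subject DP of the matrix clause; does not c-command the pronoun — Principle B does not apply; allowed.
— Yusuf's grandfather: subject of the matrix clause; c-commands the pronoun within its binding domain — blocked (Principle B).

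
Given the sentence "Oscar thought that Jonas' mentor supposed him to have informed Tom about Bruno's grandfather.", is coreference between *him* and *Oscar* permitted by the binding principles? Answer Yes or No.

*him* is a pronoun; Principle B requires it to be free in its binding domain — the clause headed by 'supposed'.
— Oscar: subject of the matrix clause; c-commands the pronoun but lies outside its binding domain — allowed.

Yes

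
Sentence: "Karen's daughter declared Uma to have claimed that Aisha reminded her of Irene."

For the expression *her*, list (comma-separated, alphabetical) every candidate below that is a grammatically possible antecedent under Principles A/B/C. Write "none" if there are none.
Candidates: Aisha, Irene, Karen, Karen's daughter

*her* is a pronoun; Principle B requires it to be free in its binding domain — the clause headed by 'reminded'.
— Aisha: subject of the clause headed by 'reminded'; c-commands the pronoun within its binding domain — blocked (Principle B).
— Irene: second object of the clause headed by 'reminded'; is c-commanded by the pronoun; coreference would bind this R-expression — blocked (Principle C).
— Karen: possessor inside the subject DP of the matrix clause; does not c-command the pronoun — Principle B does not apply; allowed.
— Karen's daughter: subject of the matrix clause; c-commands the pronoun but lies outside its binding domain — allowed.

Karen, Karen's daughter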